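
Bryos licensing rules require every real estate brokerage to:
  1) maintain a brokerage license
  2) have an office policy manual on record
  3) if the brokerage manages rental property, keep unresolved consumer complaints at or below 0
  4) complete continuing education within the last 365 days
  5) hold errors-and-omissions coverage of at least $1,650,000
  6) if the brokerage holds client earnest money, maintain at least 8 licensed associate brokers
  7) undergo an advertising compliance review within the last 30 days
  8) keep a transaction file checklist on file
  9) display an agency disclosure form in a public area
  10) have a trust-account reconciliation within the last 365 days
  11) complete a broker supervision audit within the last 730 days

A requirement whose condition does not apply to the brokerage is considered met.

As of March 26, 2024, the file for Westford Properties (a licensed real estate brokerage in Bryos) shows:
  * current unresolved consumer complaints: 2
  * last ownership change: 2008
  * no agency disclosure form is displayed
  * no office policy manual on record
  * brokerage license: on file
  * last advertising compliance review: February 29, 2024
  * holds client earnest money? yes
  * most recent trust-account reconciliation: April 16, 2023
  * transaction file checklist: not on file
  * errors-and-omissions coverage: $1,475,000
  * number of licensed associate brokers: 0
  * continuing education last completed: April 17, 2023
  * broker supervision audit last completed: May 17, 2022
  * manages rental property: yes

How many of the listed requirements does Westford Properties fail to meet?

1. brokerage license present → met
2. office policy manual absent → not met
3. condition 'manages rental property' holds; unresolved consumer complaints 2 > 0 → not met
4. continuing education 344 days ago vs limit 365 → met
5. errors-and-omissions coverage $1,475,000 < $1,650,000 → not met
6. condition 'holds client earnest money' holds; licensed associate brokers 0 < 8 → not met
7. advertising compliance review 26 days ago vs limit 30 → met
8. transaction file checklist absent → not met
9. agency disclosure form absent → not met
10. trust-account reconciliation 345 days ago vs limit 365 → met
11. broker supervision audit 679 days ago vs limit 730 → met
Not met: 6 of 11

6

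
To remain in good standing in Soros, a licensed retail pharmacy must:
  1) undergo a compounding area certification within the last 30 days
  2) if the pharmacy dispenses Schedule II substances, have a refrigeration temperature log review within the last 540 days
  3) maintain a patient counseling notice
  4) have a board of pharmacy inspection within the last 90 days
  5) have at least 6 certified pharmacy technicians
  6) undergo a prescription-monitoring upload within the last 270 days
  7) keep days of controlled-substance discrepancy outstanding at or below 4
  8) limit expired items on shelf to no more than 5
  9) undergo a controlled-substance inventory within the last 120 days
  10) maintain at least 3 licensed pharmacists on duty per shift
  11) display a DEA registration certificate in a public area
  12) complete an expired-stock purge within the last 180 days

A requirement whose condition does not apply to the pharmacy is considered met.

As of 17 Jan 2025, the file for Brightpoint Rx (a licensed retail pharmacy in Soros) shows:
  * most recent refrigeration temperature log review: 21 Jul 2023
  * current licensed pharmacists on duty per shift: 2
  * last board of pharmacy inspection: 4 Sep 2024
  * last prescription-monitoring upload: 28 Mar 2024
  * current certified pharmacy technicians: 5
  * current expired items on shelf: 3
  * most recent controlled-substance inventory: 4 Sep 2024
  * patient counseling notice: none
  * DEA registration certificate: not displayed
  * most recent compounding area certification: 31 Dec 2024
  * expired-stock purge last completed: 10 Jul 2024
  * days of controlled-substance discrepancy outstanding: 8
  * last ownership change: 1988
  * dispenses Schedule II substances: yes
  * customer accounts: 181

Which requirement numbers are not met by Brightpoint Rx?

2, 3, 4, 5, 6, 7, 9, 10, 11, 12

1. compounding area certification 17 days ago vs limit 30 → met
2. condition 'dispenses Schedule II substances' holds; refrigeration temperature log review 546 days ago vs limit 540 → not met
3. patient counseling notice absent → not met
4. board of pharmacy inspection 135 days ago vs limit 90 → not met
5. certified pharmacy technicians 5 < 6 → not met
6. prescription-monitoring upload 295 days ago vs limit 270 → not met
7. days of controlled-substance discrepancy outstanding 8 > 4 → not met
8. expired items on shelf 3 ≤ 5 → met
9. controlled-substance inventory 135 days ago vs limit 120 → not met
10. licensed pharmacists on duty per shift 2 < 3 → not met
11. DEA registration certificate absent → not met
12. expired-stock purge 191 days ago vs limit 180 → not met
Not met: 2, 3, 4, 5, 6, 7, 9, 10, 11, 12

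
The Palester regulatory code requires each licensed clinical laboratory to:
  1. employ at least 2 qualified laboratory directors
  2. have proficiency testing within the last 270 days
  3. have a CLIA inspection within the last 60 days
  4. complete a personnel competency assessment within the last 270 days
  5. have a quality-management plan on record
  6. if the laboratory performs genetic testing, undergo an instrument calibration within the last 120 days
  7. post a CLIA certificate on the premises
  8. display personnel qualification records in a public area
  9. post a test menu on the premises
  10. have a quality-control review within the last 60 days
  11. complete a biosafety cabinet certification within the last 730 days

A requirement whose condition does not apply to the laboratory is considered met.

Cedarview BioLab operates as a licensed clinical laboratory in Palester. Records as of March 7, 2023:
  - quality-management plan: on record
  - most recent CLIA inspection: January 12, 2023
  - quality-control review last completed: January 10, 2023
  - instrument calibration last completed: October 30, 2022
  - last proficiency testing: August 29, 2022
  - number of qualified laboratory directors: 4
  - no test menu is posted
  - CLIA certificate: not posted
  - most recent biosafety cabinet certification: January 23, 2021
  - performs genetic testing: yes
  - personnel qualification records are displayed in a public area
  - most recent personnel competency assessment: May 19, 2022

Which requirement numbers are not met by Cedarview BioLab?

1. qualified laboratory directors 4 ≥ 2 → met
2. proficiency testing 190 days ago vs limit 270 → met
3. CLIA inspection 54 days ago vs limit 60 → met
4. personnel competency assessment 292 days ago vs limit 270 → not met
5. quality-management plan present → met
6. condition 'performs genetic testing' holds; instrument calibration 128 days ago vs limit 120 → not met
7. CLIA certificate absent → not met
8. personnel qualification records present → met
9. test menu absent → not met
10. quality-control review 56 days ago vs limit 60 → met
11. biosafety cabinet certification 773 days ago vs limit 730 → not met
Not met: 4, 6, 7, 9, 11

4, 6, 7, 9, 11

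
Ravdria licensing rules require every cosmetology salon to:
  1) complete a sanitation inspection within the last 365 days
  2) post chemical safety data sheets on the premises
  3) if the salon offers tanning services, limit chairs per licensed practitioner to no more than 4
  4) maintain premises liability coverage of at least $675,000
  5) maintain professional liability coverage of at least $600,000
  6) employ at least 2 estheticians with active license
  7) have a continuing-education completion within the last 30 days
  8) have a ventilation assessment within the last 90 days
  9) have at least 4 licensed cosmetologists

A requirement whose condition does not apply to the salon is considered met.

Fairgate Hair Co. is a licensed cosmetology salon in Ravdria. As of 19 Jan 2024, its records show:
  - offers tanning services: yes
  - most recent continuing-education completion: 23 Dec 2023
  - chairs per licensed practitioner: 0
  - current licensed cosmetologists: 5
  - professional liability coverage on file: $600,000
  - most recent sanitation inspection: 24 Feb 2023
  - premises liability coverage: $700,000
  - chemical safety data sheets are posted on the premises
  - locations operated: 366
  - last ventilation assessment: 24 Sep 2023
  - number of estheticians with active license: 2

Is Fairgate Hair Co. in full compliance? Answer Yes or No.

No

1. sanitation inspection 329 days ago vs limit 365 → met
2. chemical safety data sheets present → met
3. condition 'offers tanning services' holds; chairs per licensed practitioner 0 ≤ 4 → met
4. premises liability coverage $700,000 ≥ $675,000 → met
5. professional liability coverage $600,000 ≥ $600,000 → met
6. estheticians with active license 2 ≥ 2 → met
7. continuing-education completion 27 days ago vs limit 30 → met
8. ventilation assessment 117 days ago vs limit 90 → not met
9. licensed cosmetologists 5 ≥ 4 → met
Not met: 8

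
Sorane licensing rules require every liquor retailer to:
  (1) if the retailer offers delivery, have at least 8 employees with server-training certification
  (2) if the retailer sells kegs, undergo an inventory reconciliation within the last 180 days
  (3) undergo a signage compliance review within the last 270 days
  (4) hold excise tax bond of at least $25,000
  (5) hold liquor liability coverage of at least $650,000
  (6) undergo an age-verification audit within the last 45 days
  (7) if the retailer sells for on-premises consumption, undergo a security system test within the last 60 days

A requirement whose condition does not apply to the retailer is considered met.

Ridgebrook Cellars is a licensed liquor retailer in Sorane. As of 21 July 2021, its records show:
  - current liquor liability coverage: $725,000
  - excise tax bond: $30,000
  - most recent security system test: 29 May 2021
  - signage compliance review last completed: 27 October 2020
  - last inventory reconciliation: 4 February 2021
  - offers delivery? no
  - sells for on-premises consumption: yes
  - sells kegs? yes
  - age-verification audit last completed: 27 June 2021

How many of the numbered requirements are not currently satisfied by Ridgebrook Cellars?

0

1. condition 'offers delivery' does not hold → requirement n/a → met
2. condition 'sells kegs' holds; inventory reconciliation 167 days ago vs limit 180 → met
3. signage compliance review 267 days ago vs limit 270 → met
4. excise tax bond $30,000 ≥ $25,000 → met
5. liquor liability coverage $725,000 ≥ $650,000 → met
6. age-verification audit 24 days ago vs limit 45 → met
7. condition 'sells for on-premises consumption' holds; security system test 53 days ago vs limit 60 → met
Not met: 0 of 7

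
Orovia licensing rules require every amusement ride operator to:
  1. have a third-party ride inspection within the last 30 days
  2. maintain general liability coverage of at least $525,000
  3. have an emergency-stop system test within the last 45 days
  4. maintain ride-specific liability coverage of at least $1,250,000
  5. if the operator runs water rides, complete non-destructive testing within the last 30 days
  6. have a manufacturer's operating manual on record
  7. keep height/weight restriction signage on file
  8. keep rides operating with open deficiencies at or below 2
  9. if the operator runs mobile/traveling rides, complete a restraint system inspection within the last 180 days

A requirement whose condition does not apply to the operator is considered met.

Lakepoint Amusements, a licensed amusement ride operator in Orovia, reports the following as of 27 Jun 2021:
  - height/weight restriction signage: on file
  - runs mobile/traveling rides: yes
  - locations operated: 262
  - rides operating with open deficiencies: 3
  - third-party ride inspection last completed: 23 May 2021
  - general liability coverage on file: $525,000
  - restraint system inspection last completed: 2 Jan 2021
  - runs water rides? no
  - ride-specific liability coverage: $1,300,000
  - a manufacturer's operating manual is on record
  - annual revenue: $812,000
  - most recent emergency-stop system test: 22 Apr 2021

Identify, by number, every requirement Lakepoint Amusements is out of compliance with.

1, 3, 8

1. third-party ride inspection 35 days ago vs limit 30 → not met
2. general liability coverage $525,000 ≥ $525,000 → met
3. emergency-stop system test 66 days ago vs limit 45 → not met
4. ride-specific liability coverage $1,300,000 ≥ $1,250,000 → met
5. condition 'runs water rides' does not hold → requirement n/a → met
6. manufacturer's operating manual present → met
7. height/weight restriction signage present → met
8. rides operating with open deficiencies 3 > 2 → not met
9. condition 'runs mobile/traveling rides' holds; restraint system inspection 176 days ago vs limit 180 → met
Not met: 1, 3, 8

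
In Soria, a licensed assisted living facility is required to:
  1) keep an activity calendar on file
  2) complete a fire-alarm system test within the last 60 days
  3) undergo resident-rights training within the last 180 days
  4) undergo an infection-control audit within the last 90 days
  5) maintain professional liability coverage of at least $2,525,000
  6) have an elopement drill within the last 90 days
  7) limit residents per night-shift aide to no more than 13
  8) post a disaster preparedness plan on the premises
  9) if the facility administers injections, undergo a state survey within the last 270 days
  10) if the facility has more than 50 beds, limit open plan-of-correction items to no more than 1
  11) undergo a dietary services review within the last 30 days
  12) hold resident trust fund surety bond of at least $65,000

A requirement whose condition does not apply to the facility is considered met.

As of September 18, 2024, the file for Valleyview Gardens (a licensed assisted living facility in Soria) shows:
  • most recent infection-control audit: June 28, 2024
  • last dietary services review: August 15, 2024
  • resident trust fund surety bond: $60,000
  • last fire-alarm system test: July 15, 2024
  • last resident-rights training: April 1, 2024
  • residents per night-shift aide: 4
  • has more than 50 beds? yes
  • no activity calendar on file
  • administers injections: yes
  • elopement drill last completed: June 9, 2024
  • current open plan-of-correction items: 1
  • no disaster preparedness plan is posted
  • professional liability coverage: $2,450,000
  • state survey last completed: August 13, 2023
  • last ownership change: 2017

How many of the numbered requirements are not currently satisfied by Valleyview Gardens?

1. activity calendar absent → not met
2. fire-alarm system test 65 days ago vs limit 60 → not met
3. resident-rights training 170 days ago vs limit 180 → met
4. infection-control audit 82 days ago vs limit 90 → met
5. professional liability coverage $2,450,000 < $2,525,000 → not met
6. elopement drill 101 days ago vs limit 90 → not met
7. residents per night-shift aide 4 ≤ 13 → met
8. disaster preparedness plan absent → not met
9. condition 'administers injections' holds; state survey 402 days ago vs limit 270 → not met
10. condition 'has more than 50 beds' holds; open plan-of-correction items 1 ≤ 1 → met
11. dietary services review 34 days ago vs limit 30 → not met
12. resident trust fund surety bond $60,000 < $65,000 → not met
Not met: 8 of 12

8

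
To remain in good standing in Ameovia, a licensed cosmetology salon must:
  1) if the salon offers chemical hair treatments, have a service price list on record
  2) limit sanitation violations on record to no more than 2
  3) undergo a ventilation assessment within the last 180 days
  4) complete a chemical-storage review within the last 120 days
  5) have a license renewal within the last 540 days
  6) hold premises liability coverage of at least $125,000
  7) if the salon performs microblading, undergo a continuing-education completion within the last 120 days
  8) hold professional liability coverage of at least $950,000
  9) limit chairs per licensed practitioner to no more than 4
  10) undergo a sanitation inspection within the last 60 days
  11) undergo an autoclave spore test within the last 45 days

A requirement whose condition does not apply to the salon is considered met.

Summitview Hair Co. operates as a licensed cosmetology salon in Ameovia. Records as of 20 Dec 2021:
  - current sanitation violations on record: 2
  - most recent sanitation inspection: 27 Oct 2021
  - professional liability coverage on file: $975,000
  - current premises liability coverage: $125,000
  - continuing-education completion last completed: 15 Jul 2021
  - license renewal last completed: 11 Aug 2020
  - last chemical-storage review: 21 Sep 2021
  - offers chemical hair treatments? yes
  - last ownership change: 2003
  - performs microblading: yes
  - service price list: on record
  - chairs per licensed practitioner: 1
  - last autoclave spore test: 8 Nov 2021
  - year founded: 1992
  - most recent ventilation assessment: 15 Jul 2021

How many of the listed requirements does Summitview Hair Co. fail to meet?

1

1. condition 'offers chemical hair treatments' holds; service price list present → met
2. sanitation violations on record 2 ≤ 2 → met
3. ventilation assessment 158 days ago vs limit 180 → met
4. chemical-storage review 90 days ago vs limit 120 → met
5. license renewal 496 days ago vs limit 540 → met
6. premises liability coverage $125,000 ≥ $125,000 → met
7. condition 'performs microblading' holds; continuing-education completion 158 days ago vs limit 120 → not met
8. professional liability coverage $975,000 ≥ $950,000 → met
9. chairs per licensed practitioner 1 ≤ 4 → met
10. sanitation inspection 54 days ago vs limit 60 → met
11. autoclave spore test 42 days ago vs limit 45 → met
Not met: 1 of 11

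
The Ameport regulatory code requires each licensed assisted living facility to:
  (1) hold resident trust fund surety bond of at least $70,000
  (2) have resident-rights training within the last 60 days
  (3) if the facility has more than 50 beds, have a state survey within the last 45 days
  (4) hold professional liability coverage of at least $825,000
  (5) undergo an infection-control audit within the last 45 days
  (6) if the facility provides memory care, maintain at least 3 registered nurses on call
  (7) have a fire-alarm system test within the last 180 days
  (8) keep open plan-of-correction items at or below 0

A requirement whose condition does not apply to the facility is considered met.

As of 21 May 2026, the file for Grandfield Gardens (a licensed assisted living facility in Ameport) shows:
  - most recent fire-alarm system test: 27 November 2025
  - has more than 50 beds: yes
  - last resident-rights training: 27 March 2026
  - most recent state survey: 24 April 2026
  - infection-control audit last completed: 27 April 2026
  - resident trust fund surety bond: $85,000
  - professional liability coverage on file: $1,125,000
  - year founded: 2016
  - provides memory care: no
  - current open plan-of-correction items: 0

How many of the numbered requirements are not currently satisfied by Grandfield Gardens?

0

1. resident trust fund surety bond $85,000 ≥ $70,000 → met
2. resident-rights training 55 days ago vs limit 60 → met
3. condition 'has more than 50 beds' holds; state survey 27 days ago vs limit 45 → met
4. professional liability coverage $1,125,000 ≥ $825,000 → met
5. infection-control audit 24 days ago vs limit 45 → met
6. condition 'provides memory care' does not hold → requirement n/a → met
7. fire-alarm system test 175 days ago vs limit 180 → met
8. open plan-of-correction items 0 ≤ 0 → met
Not met: 0 of 8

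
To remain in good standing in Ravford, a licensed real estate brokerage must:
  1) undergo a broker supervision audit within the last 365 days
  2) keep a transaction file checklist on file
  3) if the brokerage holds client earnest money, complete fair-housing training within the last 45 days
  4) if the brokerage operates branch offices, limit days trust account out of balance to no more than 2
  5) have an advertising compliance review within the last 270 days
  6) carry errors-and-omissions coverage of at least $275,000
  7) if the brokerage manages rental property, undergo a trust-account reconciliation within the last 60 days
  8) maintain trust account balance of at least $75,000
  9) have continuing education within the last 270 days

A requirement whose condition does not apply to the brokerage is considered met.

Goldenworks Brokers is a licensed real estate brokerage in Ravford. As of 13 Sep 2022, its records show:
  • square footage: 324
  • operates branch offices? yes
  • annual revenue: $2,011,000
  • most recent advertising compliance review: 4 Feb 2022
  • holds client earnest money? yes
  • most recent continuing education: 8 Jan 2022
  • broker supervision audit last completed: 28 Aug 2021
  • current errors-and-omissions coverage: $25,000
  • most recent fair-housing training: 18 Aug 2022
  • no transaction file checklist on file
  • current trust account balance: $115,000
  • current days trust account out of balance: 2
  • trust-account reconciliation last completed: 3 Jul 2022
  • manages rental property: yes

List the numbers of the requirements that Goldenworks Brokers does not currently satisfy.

1. broker supervision audit 381 days ago vs limit 365 → not met
2. transaction file checklist absent → not met
3. condition 'holds client earnest money' holds; fair-housing training 26 days ago vs limit 45 → met
4. condition 'operates branch offices' holds; days trust account out of balance 2 ≤ 2 → met
5. advertising compliance review 221 days ago vs limit 270 → met
6. errors-and-omissions coverage $25,000 < $275,000 → not met
7. condition 'manages rental property' holds; trust-account reconciliation 72 days ago vs limit 60 → not met
8. trust account balance $115,000 ≥ $75,000 → met
9. continuing education 248 days ago vs limit 270 → met
Not met: 1, 2, 6, 7

1, 2, 6, 7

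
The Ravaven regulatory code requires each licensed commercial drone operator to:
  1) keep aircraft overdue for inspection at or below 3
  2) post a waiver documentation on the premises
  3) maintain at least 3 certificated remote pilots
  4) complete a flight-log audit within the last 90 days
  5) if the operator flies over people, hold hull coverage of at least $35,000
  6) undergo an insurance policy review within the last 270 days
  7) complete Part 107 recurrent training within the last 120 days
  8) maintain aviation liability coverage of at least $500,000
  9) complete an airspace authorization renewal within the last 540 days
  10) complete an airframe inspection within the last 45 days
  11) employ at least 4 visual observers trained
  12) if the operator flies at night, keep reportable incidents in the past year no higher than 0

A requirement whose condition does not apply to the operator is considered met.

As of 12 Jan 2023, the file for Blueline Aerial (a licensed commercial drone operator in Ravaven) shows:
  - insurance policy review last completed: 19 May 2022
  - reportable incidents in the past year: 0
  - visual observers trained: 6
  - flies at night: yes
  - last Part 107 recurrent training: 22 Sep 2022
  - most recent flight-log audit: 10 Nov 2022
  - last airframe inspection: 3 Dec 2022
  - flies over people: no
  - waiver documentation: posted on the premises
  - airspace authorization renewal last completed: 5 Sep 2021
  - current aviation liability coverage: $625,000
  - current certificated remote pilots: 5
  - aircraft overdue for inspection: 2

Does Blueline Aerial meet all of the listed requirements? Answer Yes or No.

Yes

1. aircraft overdue for inspection 2 ≤ 3 → met
2. waiver documentation present → met
3. certificated remote pilots 5 ≥ 3 → met
4. flight-log audit 63 days ago vs limit 90 → met
5. condition 'flies over people' does not hold → requirement n/a → met
6. insurance policy review 238 days ago vs limit 270 → met
7. Part 107 recurrent training 112 days ago vs limit 120 → met
8. aviation liability coverage $625,000 ≥ $500,000 → met
9. airspace authorization renewal 494 days ago vs limit 540 → met
10. airframe inspection 40 days ago vs limit 45 → met
11. visual observers trained 6 ≥ 4 → met
12. condition 'flies at night' holds; reportable incidents in the past year 0 ≤ 0 → met
All met.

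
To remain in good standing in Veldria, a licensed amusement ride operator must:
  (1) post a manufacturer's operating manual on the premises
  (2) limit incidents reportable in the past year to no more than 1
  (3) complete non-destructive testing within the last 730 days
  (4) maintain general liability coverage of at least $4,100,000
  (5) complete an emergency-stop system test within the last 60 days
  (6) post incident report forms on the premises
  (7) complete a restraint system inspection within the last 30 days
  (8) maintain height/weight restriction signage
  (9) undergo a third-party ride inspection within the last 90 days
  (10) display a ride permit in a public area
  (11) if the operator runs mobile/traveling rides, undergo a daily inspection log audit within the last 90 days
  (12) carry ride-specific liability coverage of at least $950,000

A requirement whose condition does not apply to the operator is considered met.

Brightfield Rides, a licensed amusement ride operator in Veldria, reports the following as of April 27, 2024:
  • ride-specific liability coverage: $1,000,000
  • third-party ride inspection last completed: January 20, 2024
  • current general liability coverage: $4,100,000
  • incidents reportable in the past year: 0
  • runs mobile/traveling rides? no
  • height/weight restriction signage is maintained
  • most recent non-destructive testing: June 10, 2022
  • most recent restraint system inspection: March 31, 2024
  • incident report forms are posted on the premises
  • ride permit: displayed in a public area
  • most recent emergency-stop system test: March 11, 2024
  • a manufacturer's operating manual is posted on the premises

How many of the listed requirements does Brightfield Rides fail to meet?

1. manufacturer's operating manual present → met
2. incidents reportable in the past year 0 ≤ 1 → met
3. non-destructive testing 687 days ago vs limit 730 → met
4. general liability coverage $4,100,000 ≥ $4,100,000 → met
5. emergency-stop system test 47 days ago vs limit 60 → met
6. incident report forms present → met
7. restraint system inspection 27 days ago vs limit 30 → met
8. height/weight restriction signage present → met
9. third-party ride inspection 98 days ago vs limit 90 → not met
10. ride permit present → met
11. condition 'runs mobile/traveling rides' does not hold → requirement n/a → met
12. ride-specific liability coverage $1,000,000 ≥ $950,000 → met
Not met: 1 of 12

1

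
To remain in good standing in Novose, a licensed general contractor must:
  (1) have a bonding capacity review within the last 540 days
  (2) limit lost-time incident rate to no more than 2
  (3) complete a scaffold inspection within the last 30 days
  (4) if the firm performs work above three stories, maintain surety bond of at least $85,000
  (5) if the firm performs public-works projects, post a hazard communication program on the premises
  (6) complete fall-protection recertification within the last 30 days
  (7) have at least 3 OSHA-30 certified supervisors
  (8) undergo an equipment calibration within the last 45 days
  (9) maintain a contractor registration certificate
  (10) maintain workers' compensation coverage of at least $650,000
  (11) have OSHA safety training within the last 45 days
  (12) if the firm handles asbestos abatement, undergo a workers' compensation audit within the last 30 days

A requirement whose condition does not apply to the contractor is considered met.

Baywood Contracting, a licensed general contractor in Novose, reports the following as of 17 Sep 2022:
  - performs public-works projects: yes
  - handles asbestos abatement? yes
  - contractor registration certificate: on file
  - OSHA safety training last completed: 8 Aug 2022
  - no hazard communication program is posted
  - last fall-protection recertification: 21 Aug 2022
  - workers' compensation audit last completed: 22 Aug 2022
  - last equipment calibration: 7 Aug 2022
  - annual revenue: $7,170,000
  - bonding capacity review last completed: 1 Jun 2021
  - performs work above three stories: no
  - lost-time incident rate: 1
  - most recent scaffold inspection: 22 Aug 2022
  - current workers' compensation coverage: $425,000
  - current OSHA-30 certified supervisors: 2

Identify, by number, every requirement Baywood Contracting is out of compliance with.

1. bonding capacity review 473 days ago vs limit 540 → met
2. lost-time incident rate 1 ≤ 2 → met
3. scaffold inspection 26 days ago vs limit 30 → met
4. condition 'performs work above three stories' does not hold → requirement n/a → met
5. condition 'performs public-works projects' holds; hazard communication program absent → not met
6. fall-protection recertification 27 days ago vs limit 30 → met
7. OSHA-30 certified supervisors 2 < 3 → not met
8. equipment calibration 41 days ago vs limit 45 → met
9. contractor registration certificate present → met
10. workers' compensation coverage $425,000 < $650,000 → not met
11. OSHA safety training 40 days ago vs limit 45 → met
12. condition 'handles asbestos abatement' holds; workers' compensation audit 26 days ago vs limit 30 → met
Not met: 5, 7, 10

5, 7, 10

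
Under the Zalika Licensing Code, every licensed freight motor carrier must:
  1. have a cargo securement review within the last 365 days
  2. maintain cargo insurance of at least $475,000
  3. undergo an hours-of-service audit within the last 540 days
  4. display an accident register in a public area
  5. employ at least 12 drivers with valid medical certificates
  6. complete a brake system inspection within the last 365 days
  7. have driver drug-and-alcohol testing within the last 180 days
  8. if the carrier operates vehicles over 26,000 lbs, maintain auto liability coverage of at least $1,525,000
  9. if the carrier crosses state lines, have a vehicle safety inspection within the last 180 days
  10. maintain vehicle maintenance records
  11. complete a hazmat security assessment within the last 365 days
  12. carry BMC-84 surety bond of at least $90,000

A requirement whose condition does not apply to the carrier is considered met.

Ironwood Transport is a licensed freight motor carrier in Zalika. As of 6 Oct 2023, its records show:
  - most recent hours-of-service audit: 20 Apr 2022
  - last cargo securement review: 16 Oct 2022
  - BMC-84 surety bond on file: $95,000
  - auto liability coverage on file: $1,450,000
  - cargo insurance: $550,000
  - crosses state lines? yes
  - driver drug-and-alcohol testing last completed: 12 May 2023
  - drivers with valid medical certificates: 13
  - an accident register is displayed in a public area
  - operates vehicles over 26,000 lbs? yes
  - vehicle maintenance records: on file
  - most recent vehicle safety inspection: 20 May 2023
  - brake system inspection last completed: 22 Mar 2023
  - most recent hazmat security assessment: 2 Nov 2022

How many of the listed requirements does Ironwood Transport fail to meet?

1. cargo securement review 355 days ago vs limit 365 → met
2. cargo insurance $550,000 ≥ $475,000 → met
3. hours-of-service audit 534 days ago vs limit 540 → met
4. accident register present → met
5. drivers with valid medical certificates 13 ≥ 12 → met
6. brake system inspection 198 days ago vs limit 365 → met
7. driver drug-and-alcohol testing 147 days ago vs limit 180 → met
8. condition 'operates vehicles over 26,000 lbs' holds; auto liability coverage $1,450,000 < $1,525,000 → not met
9. condition 'crosses state lines' holds; vehicle safety inspection 139 days ago vs limit 180 → met
10. vehicle maintenance records present → met
11. hazmat security assessment 338 days ago vs limit 365 → met
12. BMC-84 surety bond $95,000 ≥ $90,000 → met
Not met: 1 of 12

1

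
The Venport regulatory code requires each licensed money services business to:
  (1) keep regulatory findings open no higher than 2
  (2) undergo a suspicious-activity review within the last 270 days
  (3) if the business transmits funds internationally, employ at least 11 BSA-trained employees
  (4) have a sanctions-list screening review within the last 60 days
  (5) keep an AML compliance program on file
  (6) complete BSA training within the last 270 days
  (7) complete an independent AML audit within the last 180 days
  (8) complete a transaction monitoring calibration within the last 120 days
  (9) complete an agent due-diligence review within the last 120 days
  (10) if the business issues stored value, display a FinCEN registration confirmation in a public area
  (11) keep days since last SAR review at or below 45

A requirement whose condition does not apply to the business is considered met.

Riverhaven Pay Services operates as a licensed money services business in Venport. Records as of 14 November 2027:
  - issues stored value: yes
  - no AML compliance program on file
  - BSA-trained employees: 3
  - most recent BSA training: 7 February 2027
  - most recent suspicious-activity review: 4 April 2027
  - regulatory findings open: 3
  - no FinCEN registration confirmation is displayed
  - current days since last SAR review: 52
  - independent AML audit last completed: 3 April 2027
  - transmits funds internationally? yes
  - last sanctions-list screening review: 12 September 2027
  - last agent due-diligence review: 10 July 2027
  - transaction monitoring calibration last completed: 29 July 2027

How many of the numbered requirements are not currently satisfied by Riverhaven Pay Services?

9

1. regulatory findings open 3 > 2 → not met
2. suspicious-activity review 224 days ago vs limit 270 → met
3. condition 'transmits funds internationally' holds; BSA-trained employees 3 < 11 → not met
4. sanctions-list screening review 63 days ago vs limit 60 → not met
5. AML compliance program absent → not met
6. BSA training 280 days ago vs limit 270 → not met
7. independent AML audit 225 days ago vs limit 180 → not met
8. transaction monitoring calibration 108 days ago vs limit 120 → met
9. agent due-diligence review 127 days ago vs limit 120 → not met
10. condition 'issues stored value' holds; FinCEN registration confirmation absent → not met
11. days since last SAR review 52 > 45 → not met
Not met: 9 of 11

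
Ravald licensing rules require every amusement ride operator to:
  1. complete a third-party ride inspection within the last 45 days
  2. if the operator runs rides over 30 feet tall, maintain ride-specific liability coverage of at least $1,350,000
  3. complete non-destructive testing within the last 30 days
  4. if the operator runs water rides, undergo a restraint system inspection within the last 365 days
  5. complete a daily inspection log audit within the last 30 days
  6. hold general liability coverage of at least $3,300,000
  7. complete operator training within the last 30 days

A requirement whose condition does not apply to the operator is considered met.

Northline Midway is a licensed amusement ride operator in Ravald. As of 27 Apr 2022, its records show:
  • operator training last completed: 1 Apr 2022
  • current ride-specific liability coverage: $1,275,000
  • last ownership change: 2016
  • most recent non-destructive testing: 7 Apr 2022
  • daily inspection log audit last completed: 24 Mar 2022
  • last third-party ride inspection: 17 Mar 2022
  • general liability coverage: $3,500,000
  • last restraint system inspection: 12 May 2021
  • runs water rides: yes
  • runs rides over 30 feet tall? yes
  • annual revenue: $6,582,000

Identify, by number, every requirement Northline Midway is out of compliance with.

1. third-party ride inspection 41 days ago vs limit 45 → met
2. condition 'runs rides over 30 feet tall' holds; ride-specific liability coverage $1,275,000 < $1,350,000 → not met
3. non-destructive testing 20 days ago vs limit 30 → met
4. condition 'runs water rides' holds; restraint system inspection 350 days ago vs limit 365 → met
5. daily inspection log audit 34 days ago vs limit 30 → not met
6. general liability coverage $3,500,000 ≥ $3,300,000 → met
7. operator training 26 days ago vs limit 30 → met
Not met: 2, 5

2, 5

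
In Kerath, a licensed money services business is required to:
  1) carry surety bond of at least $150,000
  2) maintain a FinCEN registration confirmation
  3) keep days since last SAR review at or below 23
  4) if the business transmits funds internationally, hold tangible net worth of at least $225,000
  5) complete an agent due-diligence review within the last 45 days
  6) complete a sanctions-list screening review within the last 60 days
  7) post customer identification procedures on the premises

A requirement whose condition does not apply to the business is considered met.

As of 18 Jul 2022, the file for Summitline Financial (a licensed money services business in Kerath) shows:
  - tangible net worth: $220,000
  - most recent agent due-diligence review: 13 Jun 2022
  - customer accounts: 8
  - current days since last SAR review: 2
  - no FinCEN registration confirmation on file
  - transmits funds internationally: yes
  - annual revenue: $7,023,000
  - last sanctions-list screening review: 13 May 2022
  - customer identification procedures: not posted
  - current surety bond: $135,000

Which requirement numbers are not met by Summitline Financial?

1, 2, 4, 6, 7

1. surety bond $135,000 < $150,000 → not met
2. FinCEN registration confirmation absent → not met
3. days since last SAR review 2 ≤ 23 → met
4. condition 'transmits funds internationally' holds; tangible net worth $220,000 < $225,000 → not met
5. agent due-diligence review 35 days ago vs limit 45 → met
6. sanctions-list screening review 66 days ago vs limit 60 → not met
7. customer identification procedures absent → not met
Not met: 1, 2, 4, 6, 7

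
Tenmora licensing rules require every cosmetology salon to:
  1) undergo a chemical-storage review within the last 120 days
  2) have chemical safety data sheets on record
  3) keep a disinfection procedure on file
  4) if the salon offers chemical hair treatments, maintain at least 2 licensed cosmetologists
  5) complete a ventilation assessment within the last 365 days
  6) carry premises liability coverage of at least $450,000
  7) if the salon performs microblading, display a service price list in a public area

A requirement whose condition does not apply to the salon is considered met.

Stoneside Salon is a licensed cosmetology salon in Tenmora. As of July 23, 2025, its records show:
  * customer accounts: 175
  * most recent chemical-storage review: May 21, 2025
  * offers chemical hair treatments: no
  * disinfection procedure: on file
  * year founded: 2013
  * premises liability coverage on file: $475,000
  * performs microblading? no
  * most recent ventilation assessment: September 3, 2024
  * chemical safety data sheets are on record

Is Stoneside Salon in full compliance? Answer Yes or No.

Yes

1. chemical-storage review 63 days ago vs limit 120 → met
2. chemical safety data sheets present → met
3. disinfection procedure present → met
4. condition 'offers chemical hair treatments' does not hold → requirement n/a → met
5. ventilation assessment 323 days ago vs limit 365 → met
6. premises liability coverage $475,000 ≥ $450,000 → met
7. condition 'performs microblading' does not hold → requirement n/a → met
All met.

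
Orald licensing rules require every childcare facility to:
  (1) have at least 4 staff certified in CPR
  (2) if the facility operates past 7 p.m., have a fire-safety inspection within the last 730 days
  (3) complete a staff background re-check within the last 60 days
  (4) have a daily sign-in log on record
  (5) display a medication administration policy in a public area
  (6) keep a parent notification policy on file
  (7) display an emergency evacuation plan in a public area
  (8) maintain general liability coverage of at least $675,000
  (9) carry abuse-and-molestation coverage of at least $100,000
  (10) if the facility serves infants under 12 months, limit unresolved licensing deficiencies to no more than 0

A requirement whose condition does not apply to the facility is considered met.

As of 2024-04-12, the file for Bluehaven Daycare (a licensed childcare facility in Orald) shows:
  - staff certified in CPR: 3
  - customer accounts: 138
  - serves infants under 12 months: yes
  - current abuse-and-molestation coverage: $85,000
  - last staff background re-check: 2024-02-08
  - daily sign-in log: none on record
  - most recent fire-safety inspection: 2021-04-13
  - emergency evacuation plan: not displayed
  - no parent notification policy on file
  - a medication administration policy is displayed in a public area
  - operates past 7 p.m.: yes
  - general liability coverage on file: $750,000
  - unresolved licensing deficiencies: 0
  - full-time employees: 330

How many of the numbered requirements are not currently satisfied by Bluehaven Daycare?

1. staff certified in CPR 3 < 4 → not met
2. condition 'operates past 7 p.m.' holds; fire-safety inspection 1095 days ago vs limit 730 → not met
3. staff background re-check 64 days ago vs limit 60 → not met
4. daily sign-in log absent → not met
5. medication administration policy present → met
6. parent notification policy absent → not met
7. emergency evacuation plan absent → not met
8. general liability coverage $750,000 ≥ $675,000 → met
9. abuse-and-molestation coverage $85,000 < $100,000 → not met
10. condition 'serves infants under 12 months' holds; unresolved licensing deficiencies 0 ≤ 0 → met
Not met: 7 of 10

7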